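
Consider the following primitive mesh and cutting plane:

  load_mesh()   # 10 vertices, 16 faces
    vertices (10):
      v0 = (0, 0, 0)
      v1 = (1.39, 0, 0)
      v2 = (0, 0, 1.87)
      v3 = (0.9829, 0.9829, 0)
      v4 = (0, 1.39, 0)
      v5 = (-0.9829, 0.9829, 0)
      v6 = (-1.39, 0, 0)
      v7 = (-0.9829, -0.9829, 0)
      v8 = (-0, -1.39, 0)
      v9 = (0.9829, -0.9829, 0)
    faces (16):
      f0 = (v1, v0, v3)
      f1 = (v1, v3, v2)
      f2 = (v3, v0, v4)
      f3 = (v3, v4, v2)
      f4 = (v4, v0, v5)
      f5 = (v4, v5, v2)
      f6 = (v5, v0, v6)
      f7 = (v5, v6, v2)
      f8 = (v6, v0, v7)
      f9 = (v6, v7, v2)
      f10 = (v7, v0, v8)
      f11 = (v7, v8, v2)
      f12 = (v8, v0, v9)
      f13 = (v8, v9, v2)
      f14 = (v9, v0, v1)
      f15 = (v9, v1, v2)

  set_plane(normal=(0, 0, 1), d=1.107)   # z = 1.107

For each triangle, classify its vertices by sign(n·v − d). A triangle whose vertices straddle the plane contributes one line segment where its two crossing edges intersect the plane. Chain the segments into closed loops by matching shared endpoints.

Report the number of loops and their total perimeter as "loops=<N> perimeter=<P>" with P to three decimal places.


Straddling triangles (8 of 16):
  (v1,v3,v2) [--+] → (0.401044, 0.401044, 1.107)–(0.56715, 0, 1.107)  len=0.4341
  (v3,v4,v2) [--+] → (0, 0.56715, 1.107)–(0.401044, 0.401044, 1.107)  len=0.4341
  (v4,v5,v2) [--+] → (-0.401044, 0.401044, 1.107)–(0, 0.56715, 1.107)  len=0.4341
  (v5,v6,v2) [--+] → (-0.56715, 0, 1.107)–(-0.401044, 0.401044, 1.107)  len=0.4341
  (v6,v7,v2) [--+] → (-0.401044, -0.401044, 1.107)–(-0.56715, 0, 1.107)  len=0.4341
  (v7,v8,v2) [--+] → (0, -0.56715, 1.107)–(-0.401044, -0.401044, 1.107)  len=0.4341
  (v8,v9,v2) [--+] → (0.401044, -0.401044, 1.107)–(0, -0.56715, 1.107)  len=0.4341
  (v9,v1,v2) [--+] → (0.56715, 0, 1.107)–(0.401044, -0.401044, 1.107)  len=0.4341

Chained into 1 loop(s):
  loop 1: 8 segments, perimeter = 3.4727
Total perimeter = 3.473

loops=1 perimeter=3.473


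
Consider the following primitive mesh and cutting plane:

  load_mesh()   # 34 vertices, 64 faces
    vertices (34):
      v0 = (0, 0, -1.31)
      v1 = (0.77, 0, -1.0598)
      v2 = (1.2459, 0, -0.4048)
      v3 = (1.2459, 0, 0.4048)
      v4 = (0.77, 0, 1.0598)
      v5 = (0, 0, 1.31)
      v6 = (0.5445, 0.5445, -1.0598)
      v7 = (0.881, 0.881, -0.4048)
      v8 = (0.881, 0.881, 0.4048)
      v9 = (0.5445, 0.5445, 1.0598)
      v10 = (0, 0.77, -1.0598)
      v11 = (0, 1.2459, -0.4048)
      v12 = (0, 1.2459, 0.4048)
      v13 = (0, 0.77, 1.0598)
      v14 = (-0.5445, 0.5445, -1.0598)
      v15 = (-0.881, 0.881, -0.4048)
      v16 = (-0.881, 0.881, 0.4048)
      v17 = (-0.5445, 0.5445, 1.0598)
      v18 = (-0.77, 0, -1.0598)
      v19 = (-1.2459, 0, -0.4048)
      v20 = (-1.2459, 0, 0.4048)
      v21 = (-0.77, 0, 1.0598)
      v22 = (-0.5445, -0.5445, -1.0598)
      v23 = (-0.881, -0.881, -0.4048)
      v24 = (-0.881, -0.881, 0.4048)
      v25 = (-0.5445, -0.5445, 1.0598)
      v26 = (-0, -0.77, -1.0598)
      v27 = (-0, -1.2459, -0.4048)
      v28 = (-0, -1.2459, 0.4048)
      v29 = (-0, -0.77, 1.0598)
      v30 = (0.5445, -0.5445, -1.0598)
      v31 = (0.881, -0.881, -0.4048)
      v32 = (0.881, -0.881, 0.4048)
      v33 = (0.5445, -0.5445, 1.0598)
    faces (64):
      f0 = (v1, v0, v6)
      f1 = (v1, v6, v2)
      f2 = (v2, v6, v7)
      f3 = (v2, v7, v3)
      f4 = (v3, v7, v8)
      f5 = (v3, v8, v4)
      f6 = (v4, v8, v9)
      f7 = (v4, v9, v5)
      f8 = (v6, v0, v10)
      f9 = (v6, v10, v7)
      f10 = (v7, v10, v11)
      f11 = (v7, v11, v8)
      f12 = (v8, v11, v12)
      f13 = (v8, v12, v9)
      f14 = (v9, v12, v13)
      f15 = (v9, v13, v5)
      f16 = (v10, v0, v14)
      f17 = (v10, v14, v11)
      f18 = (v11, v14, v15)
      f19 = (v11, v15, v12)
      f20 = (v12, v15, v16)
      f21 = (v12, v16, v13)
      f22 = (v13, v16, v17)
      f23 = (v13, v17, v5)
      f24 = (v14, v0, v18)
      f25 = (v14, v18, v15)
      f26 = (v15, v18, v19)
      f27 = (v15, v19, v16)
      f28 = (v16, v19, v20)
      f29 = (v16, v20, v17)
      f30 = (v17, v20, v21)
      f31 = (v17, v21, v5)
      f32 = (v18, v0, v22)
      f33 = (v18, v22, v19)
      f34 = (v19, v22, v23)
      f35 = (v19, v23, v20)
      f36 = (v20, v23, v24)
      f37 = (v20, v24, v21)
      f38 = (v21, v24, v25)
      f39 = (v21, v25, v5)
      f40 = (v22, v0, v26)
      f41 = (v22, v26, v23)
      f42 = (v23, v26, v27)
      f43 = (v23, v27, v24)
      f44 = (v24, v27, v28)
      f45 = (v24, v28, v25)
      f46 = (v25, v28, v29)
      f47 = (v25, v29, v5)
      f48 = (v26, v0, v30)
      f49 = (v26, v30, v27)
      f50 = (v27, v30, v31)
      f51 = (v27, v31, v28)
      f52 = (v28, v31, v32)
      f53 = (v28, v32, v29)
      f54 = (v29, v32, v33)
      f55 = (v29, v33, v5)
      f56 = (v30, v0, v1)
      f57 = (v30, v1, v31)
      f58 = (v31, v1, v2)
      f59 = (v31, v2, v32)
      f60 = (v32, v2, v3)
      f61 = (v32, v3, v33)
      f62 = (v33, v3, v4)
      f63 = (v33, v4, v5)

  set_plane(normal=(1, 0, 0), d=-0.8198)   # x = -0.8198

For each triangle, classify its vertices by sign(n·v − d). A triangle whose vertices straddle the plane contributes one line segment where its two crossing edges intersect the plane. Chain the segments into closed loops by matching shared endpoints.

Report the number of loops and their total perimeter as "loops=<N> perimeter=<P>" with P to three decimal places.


Straddling triangles (18 of 64):
  (v11,v14,v15) [++-] → (-0.8198, 0.8198, -0.523926)–(-0.8198, 0.906348, -0.4048)  len=0.1472
  (v11,v15,v12) [+-+] → (-0.8198, 0.906348, -0.4048)–(-0.8198, 0.906348, -0.34856)  len=0.0562
  (v12,v15,v16) [+--] → (-0.8198, 0.906348, -0.34856)–(-0.8198, 0.906348, 0.4048)  len=0.7534
  (v12,v16,v13) [+-+] → (-0.8198, 0.906348, 0.4048)–(-0.8198, 0.873289, 0.450301)  len=0.0562
  (v13,v16,v17) [+-+] → (-0.8198, 0.873289, 0.450301)–(-0.8198, 0.8198, 0.523926)  len=0.0910
  (v14,v18,v15) [++-] → (-0.8198, 0.395259, -0.765935)–(-0.8198, 0.8198, -0.523926)  len=0.4887
  (v15,v18,v19) [-+-] → (-0.8198, 0.395259, -0.765935)–(-0.8198, 0, -0.991258)  len=0.4550
  (v16,v20,v17) [--+] → (-0.8198, 0.330783, 0.802712)–(-0.8198, 0.8198, 0.523926)  len=0.5629
  (v17,v20,v21) [+-+] → (-0.8198, 0.330783, 0.802712)–(-0.8198, 0, 0.991258)  len=0.3807
  (v18,v22,v19) [++-] → (-0.8198, -0.330783, -0.802712)–(-0.8198, 0, -0.991258)  len=0.3807
  (v19,v22,v23) [-+-] → (-0.8198, -0.330783, -0.802712)–(-0.8198, -0.8198, -0.523926)  len=0.5629
  (v20,v24,v21) [--+] → (-0.8198, -0.395259, 0.765935)–(-0.8198, 0, 0.991258)  len=0.4550
  (v21,v24,v25) [+-+] → (-0.8198, -0.395259, 0.765935)–(-0.8198, -0.8198, 0.523926)  len=0.4887
  (v22,v26,v23) [++-] → (-0.8198, -0.873289, -0.450301)–(-0.8198, -0.8198, -0.523926)  len=0.0910
  (v23,v26,v27) [-++] → (-0.8198, -0.873289, -0.450301)–(-0.8198, -0.906348, -0.4048)  len=0.0562
  (v23,v27,v24) [-+-] → (-0.8198, -0.906348, -0.4048)–(-0.8198, -0.906348, 0.34856)  len=0.7534
  (v24,v27,v28) [-++] → (-0.8198, -0.906348, 0.34856)–(-0.8198, -0.906348, 0.4048)  len=0.0562
  (v24,v28,v25) [-++] → (-0.8198, -0.906348, 0.4048)–(-0.8198, -0.8198, 0.523926)  len=0.1472

Chained into 1 loop(s):
  loop 1: 18 segments, perimeter = 5.9828
Total perimeter = 5.983

loops=1 perimeter=5.983


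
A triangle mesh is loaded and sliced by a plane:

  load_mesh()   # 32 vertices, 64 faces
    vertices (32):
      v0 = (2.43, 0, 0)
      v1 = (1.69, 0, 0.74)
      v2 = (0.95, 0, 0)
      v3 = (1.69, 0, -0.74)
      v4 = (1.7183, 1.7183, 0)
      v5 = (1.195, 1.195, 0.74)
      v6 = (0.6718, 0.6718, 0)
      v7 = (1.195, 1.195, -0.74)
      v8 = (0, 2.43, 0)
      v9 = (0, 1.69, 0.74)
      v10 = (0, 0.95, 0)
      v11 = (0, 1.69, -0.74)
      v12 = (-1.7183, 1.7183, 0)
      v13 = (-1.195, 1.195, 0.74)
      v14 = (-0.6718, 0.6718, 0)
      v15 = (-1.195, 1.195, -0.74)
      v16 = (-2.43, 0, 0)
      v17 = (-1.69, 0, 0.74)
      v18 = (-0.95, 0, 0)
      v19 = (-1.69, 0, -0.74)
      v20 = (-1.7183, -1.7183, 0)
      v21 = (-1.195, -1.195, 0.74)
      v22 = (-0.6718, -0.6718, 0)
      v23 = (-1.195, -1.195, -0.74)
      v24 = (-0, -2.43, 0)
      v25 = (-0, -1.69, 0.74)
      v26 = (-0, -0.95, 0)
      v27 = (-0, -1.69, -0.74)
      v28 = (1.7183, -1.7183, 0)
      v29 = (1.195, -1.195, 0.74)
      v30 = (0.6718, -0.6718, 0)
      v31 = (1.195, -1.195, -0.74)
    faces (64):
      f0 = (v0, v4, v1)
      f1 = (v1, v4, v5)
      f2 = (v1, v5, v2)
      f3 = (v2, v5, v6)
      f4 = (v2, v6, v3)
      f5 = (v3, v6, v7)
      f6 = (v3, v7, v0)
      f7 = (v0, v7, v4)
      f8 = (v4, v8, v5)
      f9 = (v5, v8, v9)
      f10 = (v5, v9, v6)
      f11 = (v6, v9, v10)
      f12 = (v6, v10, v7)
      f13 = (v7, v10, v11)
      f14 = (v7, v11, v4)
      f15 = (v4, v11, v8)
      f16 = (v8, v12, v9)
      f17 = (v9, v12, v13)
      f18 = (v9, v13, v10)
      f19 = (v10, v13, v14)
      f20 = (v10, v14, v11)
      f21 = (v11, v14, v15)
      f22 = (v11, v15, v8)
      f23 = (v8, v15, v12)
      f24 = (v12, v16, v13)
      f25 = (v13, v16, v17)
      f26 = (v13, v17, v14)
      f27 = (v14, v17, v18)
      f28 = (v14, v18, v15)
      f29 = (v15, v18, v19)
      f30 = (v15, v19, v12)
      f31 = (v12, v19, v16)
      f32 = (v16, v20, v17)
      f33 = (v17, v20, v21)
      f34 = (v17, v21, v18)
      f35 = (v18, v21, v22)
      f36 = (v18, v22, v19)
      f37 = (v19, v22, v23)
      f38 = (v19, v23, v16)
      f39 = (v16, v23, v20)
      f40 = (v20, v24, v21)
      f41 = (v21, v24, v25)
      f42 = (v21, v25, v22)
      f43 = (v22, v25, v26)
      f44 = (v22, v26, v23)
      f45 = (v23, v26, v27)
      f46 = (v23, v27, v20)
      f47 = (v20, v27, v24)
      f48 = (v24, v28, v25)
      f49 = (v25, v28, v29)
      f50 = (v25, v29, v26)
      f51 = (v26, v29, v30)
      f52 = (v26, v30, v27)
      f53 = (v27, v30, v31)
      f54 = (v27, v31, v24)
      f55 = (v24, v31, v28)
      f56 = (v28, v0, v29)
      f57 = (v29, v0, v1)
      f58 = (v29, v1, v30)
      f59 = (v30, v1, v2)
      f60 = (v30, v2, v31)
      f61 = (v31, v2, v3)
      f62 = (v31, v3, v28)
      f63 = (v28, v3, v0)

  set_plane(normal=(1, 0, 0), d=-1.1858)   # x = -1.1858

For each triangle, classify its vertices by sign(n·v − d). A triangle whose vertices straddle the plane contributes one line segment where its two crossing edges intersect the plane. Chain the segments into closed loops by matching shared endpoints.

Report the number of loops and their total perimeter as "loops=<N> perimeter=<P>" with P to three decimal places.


Straddling triangles (22 of 64):
  (v8,v12,v9) [+-+] → (-1.1858, 1.93886, 0)–(-1.1858, 1.70953, 0.229325)  len=0.3243
  (v9,v12,v13) [+--] → (-1.1858, 1.70953, 0.229325)–(-1.1858, 1.19881, 0.74)  len=0.7222
  (v9,v13,v10) [+-+] → (-1.1858, 1.19881, 0.74)–(-1.1858, 1.19311, 0.734303)  len=0.0081
  (v10,v13,v14) [+-+] → (-1.1858, 1.19311, 0.734303)–(-1.1858, 1.1858, 0.726988)  len=0.0103
  (v11,v14,v15) [++-] → (-1.1858, 1.1858, -0.726988)–(-1.1858, 1.19881, -0.74)  len=0.0184
  (v11,v15,v8) [+-+] → (-1.1858, 1.19881, -0.74)–(-1.1858, 1.20451, -0.734303)  len=0.0081
  (v8,v15,v12) [+--] → (-1.1858, 1.20451, -0.734303)–(-1.1858, 1.93886, 0)  len=1.0385
  (v13,v17,v14) [--+] → (-1.1858, 0.332667, 0.373561)–(-1.1858, 1.1858, 0.726988)  len=0.9234
  (v14,v17,v18) [+-+] → (-1.1858, 0.332667, 0.373561)–(-1.1858, 0, 0.2358)  len=0.3601
  (v14,v18,v15) [++-] → (-1.1858, 1.15013, -0.712212)–(-1.1858, 1.1858, -0.726988)  len=0.0386
  (v15,v18,v19) [-+-] → (-1.1858, 1.15013, -0.712212)–(-1.1858, 0, -0.2358)  len=1.2449
  (v17,v21,v18) [--+] → (-1.1858, -1.15013, 0.712212)–(-1.1858, 0, 0.2358)  len=1.2449
  (v18,v21,v22) [+-+] → (-1.1858, -1.15013, 0.712212)–(-1.1858, -1.1858, 0.726988)  len=0.0386
  (v18,v22,v19) [++-] → (-1.1858, -0.332667, -0.373561)–(-1.1858, 0, -0.2358)  len=0.3601
  (v19,v22,v23) [-+-] → (-1.1858, -0.332667, -0.373561)–(-1.1858, -1.1858, -0.726988)  len=0.9234
  (v20,v24,v21) [-+-] → (-1.1858, -1.93886, 0)–(-1.1858, -1.20451, 0.734303)  len=1.0385
  (v21,v24,v25) [-++] → (-1.1858, -1.20451, 0.734303)–(-1.1858, -1.19881, 0.74)  len=0.0081
  (v21,v25,v22) [-++] → (-1.1858, -1.19881, 0.74)–(-1.1858, -1.1858, 0.726988)  len=0.0184
  (v22,v26,v23) [++-] → (-1.1858, -1.19311, -0.734303)–(-1.1858, -1.1858, -0.726988)  len=0.0103
  (v23,v26,v27) [-++] → (-1.1858, -1.19311, -0.734303)–(-1.1858, -1.19881, -0.74)  len=0.0081
  (v23,v27,v20) [-+-] → (-1.1858, -1.19881, -0.74)–(-1.1858, -1.70953, -0.229325)  len=0.7222
  (v20,v27,v24) [-++] → (-1.1858, -1.70953, -0.229325)–(-1.1858, -1.93886, 0)  len=0.3243

Chained into 1 loop(s):
  loop 1: 22 segments, perimeter = 9.3938
Total perimeter = 9.394

loops=1 perimeter=9.394


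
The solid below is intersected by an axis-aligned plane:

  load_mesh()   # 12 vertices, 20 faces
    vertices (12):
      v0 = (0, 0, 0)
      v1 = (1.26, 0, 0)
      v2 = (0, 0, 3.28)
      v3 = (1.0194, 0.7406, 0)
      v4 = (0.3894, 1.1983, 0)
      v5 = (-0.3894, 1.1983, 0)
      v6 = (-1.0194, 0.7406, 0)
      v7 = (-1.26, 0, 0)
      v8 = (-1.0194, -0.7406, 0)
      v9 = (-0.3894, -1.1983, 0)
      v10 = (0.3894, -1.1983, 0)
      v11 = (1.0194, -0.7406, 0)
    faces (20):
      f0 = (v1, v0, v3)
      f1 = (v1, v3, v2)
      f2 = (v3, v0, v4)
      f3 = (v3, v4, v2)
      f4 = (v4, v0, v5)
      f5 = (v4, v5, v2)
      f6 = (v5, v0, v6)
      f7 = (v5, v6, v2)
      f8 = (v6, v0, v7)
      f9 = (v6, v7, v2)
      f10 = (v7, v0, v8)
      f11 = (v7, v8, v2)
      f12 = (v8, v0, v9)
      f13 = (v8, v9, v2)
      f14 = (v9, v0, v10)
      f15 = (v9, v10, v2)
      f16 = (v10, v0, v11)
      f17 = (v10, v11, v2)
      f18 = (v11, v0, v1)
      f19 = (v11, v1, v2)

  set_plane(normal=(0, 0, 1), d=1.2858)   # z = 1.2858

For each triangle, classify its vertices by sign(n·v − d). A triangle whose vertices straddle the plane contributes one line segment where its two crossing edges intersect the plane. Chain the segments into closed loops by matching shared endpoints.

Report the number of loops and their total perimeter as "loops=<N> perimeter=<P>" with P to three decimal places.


loops=1 perimeter=4.735

Straddling triangles (10 of 20):
  (v1,v3,v2) [--+] → (0.619783, 0.450276, 1.2858)–(0.766065, 0, 1.2858)  len=0.4734
  (v3,v4,v2) [--+] → (0.23675, 0.728552, 1.2858)–(0.619783, 0.450276, 1.2858)  len=0.4734
  (v4,v5,v2) [--+] → (-0.23675, 0.728552, 1.2858)–(0.23675, 0.728552, 1.2858)  len=0.4735
  (v5,v6,v2) [--+] → (-0.619783, 0.450276, 1.2858)–(-0.23675, 0.728552, 1.2858)  len=0.4734
  (v6,v7,v2) [--+] → (-0.766065, 0, 1.2858)–(-0.619783, 0.450276, 1.2858)  len=0.4734
  (v7,v8,v2) [--+] → (-0.619783, -0.450276, 1.2858)–(-0.766065, 0, 1.2858)  len=0.4734
  (v8,v9,v2) [--+] → (-0.23675, -0.728552, 1.2858)–(-0.619783, -0.450276, 1.2858)  len=0.4734
  (v9,v10,v2) [--+] → (0.23675, -0.728552, 1.2858)–(-0.23675, -0.728552, 1.2858)  len=0.4735
  (v10,v11,v2) [--+] → (0.619783, -0.450276, 1.2858)–(0.23675, -0.728552, 1.2858)  len=0.4734
  (v11,v1,v2) [--+] → (0.766065, 0, 1.2858)–(0.619783, -0.450276, 1.2858)  len=0.4734

Chained into 1 loop(s):
  loop 1: 10 segments, perimeter = 4.7346
Total perimeter = 4.735


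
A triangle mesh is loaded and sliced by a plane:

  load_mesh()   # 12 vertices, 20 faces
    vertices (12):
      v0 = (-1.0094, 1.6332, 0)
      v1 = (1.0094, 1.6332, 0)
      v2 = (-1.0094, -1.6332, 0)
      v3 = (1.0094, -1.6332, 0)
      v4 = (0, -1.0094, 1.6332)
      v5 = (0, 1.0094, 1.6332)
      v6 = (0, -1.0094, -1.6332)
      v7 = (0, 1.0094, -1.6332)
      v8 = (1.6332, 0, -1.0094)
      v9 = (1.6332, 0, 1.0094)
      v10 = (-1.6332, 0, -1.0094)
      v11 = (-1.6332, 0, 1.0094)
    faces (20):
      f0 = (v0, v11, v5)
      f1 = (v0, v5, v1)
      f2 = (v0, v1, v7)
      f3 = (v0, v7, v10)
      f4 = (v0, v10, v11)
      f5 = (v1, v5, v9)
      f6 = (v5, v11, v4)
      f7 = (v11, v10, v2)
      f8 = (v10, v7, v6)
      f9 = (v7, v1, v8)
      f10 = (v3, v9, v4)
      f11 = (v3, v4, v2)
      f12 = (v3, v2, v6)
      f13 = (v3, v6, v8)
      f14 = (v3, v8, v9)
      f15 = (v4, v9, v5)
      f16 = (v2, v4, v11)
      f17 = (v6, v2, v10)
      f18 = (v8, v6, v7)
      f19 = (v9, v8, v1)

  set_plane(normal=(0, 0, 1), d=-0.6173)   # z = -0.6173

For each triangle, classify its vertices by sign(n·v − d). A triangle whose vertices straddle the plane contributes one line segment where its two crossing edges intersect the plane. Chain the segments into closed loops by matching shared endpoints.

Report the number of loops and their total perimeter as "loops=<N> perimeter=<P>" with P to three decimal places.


loops=1 perimeter=9.544

Straddling triangles (10 of 20):
  (v0,v1,v7) [++-] → (0.627877, 1.39742, -0.6173)–(-0.627877, 1.39742, -0.6173)  len=1.2558
  (v0,v7,v10) [+--] → (-0.627877, 1.39742, -0.6173)–(-1.39089, 0.634414, -0.6173)  len=1.0791
  (v0,v10,v11) [+-+] → (-1.39089, 0.634414, -0.6173)–(-1.6332, 0, -0.6173)  len=0.6791
  (v11,v10,v2) [+-+] → (-1.6332, 0, -0.6173)–(-1.39089, -0.634414, -0.6173)  len=0.6791
  (v7,v1,v8) [-+-] → (0.627877, 1.39742, -0.6173)–(1.39089, 0.634414, -0.6173)  len=1.0791
  (v3,v2,v6) [++-] → (-0.627877, -1.39742, -0.6173)–(0.627877, -1.39742, -0.6173)  len=1.2558
  (v3,v6,v8) [+--] → (0.627877, -1.39742, -0.6173)–(1.39089, -0.634414, -0.6173)  len=1.0791
  (v3,v8,v9) [+-+] → (1.39089, -0.634414, -0.6173)–(1.6332, 0, -0.6173)  len=0.6791
  (v6,v2,v10) [-+-] → (-0.627877, -1.39742, -0.6173)–(-1.39089, -0.634414, -0.6173)  len=1.0791
  (v9,v8,v1) [+-+] → (1.6332, 0, -0.6173)–(1.39089, 0.634414, -0.6173)  len=0.6791

Chained into 1 loop(s):
  loop 1: 10 segments, perimeter = 9.5442
Total perimeter = 9.544


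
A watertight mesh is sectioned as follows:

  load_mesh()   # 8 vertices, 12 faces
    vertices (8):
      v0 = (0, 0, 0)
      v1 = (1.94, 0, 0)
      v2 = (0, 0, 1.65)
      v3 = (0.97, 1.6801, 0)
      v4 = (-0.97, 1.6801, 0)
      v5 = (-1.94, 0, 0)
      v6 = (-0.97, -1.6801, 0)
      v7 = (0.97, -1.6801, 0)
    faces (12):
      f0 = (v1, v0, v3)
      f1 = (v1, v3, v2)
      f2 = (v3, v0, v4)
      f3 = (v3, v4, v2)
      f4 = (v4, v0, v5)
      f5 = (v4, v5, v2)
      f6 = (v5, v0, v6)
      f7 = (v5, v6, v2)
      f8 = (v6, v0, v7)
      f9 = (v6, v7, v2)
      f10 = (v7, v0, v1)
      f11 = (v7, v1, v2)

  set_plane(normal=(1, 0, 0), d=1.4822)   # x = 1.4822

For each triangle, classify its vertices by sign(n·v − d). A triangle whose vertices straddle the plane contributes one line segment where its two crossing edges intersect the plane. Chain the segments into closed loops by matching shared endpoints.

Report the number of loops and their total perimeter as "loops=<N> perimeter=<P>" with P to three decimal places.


loops=1 perimeter=3.353

Straddling triangles (4 of 12):
  (v1,v0,v3) [+--] → (1.4822, 0, 0)–(1.4822, 0.792938, 0)  len=0.7929
  (v1,v3,v2) [+--] → (1.4822, 0.792938, 0)–(1.4822, 0, 0.389366)  len=0.8834
  (v7,v0,v1) [--+] → (1.4822, 0, 0)–(1.4822, -0.792938, 0)  len=0.7929
  (v7,v1,v2) [-+-] → (1.4822, -0.792938, 0)–(1.4822, 0, 0.389366)  len=0.8834

Chained into 1 loop(s):
  loop 1: 4 segments, perimeter = 3.3526
Total perimeter = 3.353


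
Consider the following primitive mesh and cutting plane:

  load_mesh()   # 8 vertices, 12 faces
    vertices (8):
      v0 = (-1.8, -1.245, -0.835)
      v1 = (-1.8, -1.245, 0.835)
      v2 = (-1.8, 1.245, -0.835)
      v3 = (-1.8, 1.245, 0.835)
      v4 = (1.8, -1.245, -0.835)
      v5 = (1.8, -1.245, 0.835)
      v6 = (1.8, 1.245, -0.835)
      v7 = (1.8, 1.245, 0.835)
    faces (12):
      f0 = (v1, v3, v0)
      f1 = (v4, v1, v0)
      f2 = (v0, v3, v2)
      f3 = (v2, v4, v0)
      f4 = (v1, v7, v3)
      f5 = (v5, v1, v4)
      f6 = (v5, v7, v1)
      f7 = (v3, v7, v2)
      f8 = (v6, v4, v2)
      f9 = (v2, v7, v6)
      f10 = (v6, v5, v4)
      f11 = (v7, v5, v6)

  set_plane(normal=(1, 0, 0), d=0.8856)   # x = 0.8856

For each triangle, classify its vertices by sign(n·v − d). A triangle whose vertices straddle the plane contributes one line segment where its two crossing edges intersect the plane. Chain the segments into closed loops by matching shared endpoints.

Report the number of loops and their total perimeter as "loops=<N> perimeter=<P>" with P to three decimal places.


loops=1 perimeter=8.320

Straddling triangles (8 of 12):
  (v4,v1,v0) [+--] → (0.8856, -1.245, -0.41082)–(0.8856, -1.245, -0.835)  len=0.4242
  (v2,v4,v0) [-+-] → (0.8856, -0.61254, -0.835)–(0.8856, -1.245, -0.835)  len=0.6325
  (v1,v7,v3) [-+-] → (0.8856, 0.61254, 0.835)–(0.8856, 1.245, 0.835)  len=0.6325
  (v5,v1,v4) [+-+] → (0.8856, -1.245, 0.835)–(0.8856, -1.245, -0.41082)  len=1.2458
  (v5,v7,v1) [++-] → (0.8856, 0.61254, 0.835)–(0.8856, -1.245, 0.835)  len=1.8575
  (v3,v7,v2) [-+-] → (0.8856, 1.245, 0.835)–(0.8856, 1.245, 0.41082)  len=0.4242
  (v6,v4,v2) [++-] → (0.8856, -0.61254, -0.835)–(0.8856, 1.245, -0.835)  len=1.8575
  (v2,v7,v6) [-++] → (0.8856, 1.245, 0.41082)–(0.8856, 1.245, -0.835)  len=1.2458

Chained into 1 loop(s):
  loop 1: 8 segments, perimeter = 8.3200
Total perimeter = 8.320


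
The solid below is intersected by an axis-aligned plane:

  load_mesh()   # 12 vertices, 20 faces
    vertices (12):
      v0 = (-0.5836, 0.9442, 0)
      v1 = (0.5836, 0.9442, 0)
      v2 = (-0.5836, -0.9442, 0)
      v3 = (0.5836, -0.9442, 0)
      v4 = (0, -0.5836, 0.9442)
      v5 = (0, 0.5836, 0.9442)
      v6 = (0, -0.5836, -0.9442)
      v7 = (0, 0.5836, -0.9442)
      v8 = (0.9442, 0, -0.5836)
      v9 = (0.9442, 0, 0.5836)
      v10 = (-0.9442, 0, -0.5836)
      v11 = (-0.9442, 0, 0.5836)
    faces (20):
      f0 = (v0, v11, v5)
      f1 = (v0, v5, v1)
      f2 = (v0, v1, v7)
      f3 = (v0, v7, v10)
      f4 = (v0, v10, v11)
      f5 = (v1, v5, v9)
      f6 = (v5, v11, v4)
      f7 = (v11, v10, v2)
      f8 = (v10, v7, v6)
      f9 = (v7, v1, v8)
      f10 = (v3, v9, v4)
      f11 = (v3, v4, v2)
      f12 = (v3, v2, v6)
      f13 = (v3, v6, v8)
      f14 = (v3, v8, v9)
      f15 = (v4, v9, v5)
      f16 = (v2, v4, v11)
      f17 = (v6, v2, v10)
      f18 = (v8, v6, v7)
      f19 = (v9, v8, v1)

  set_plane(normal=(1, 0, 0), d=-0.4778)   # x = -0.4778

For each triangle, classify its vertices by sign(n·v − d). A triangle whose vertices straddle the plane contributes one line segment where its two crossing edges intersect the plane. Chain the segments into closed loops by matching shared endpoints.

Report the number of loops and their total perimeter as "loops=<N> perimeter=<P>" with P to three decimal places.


Straddling triangles (10 of 20):
  (v0,v11,v5) [--+] → (-0.4778, 0.288277, 0.761723)–(-0.4778, 0.878827, 0.171173)  len=0.8352
  (v0,v5,v1) [-++] → (-0.4778, 0.878827, 0.171173)–(-0.4778, 0.9442, 0)  len=0.1832
  (v0,v1,v7) [-++] → (-0.4778, 0.9442, 0)–(-0.4778, 0.878827, -0.171173)  len=0.1832
  (v0,v7,v10) [-+-] → (-0.4778, 0.878827, -0.171173)–(-0.4778, 0.288277, -0.761723)  len=0.8352
  (v5,v11,v4) [+-+] → (-0.4778, 0.288277, 0.761723)–(-0.4778, -0.288277, 0.761723)  len=0.5766
  (v10,v7,v6) [-++] → (-0.4778, 0.288277, -0.761723)–(-0.4778, -0.288277, -0.761723)  len=0.5766
  (v3,v4,v2) [++-] → (-0.4778, -0.878827, 0.171173)–(-0.4778, -0.9442, 0)  len=0.1832
  (v3,v2,v6) [+-+] → (-0.4778, -0.9442, 0)–(-0.4778, -0.878827, -0.171173)  len=0.1832
  (v2,v4,v11) [-+-] → (-0.4778, -0.878827, 0.171173)–(-0.4778, -0.288277, 0.761723)  len=0.8352
  (v6,v2,v10) [+--] → (-0.4778, -0.878827, -0.171173)–(-0.4778, -0.288277, -0.761723)  len=0.8352

Chained into 1 loop(s):
  loop 1: 10 segments, perimeter = 5.2267
Total perimeter = 5.227

loops=1 perimeter=5.227


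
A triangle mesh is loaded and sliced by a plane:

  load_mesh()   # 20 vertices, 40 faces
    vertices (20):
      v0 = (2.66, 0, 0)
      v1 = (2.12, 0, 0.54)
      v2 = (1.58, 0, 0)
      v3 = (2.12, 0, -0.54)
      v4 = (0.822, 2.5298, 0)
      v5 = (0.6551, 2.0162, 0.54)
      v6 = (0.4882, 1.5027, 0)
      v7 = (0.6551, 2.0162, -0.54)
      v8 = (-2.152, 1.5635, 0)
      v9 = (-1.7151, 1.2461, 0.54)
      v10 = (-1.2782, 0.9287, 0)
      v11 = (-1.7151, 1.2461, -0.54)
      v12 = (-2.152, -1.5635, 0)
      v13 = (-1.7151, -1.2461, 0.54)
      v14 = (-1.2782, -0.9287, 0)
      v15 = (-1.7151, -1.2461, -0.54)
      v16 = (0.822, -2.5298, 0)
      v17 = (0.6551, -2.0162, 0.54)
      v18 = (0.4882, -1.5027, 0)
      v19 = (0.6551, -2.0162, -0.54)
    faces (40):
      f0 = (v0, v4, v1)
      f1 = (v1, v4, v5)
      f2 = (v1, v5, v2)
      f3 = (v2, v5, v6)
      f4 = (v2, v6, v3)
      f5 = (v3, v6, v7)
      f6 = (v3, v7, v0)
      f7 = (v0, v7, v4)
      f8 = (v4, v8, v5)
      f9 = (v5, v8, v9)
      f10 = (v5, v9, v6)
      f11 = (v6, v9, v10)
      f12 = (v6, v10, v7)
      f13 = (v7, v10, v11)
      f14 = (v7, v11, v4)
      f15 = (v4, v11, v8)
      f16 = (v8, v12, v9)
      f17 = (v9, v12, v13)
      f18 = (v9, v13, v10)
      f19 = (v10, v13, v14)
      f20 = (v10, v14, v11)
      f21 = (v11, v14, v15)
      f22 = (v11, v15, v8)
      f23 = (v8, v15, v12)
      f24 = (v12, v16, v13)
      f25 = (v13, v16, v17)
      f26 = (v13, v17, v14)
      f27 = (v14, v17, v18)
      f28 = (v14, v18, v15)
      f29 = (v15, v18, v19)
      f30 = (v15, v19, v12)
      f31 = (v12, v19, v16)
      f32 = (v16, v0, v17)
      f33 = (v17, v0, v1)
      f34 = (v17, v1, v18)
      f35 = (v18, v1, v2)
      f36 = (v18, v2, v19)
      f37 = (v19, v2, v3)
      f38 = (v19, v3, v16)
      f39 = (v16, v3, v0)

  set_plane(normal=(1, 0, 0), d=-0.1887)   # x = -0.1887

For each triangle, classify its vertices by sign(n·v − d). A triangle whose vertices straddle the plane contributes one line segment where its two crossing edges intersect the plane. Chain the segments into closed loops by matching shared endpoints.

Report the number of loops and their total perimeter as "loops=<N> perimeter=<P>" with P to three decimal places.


Straddling triangles (16 of 40):
  (v4,v8,v5) [+-+] → (-0.1887, 2.20141, 0)–(-0.1887, 1.88012, 0.377679)  len=0.4958
  (v5,v8,v9) [+--] → (-0.1887, 1.88012, 0.377679)–(-0.1887, 1.74204, 0.54)  len=0.2131
  (v5,v9,v6) [+-+] → (-0.1887, 1.74204, 0.54)–(-0.1887, 1.42387, 0.165899)  len=0.4911
  (v6,v9,v10) [+--] → (-0.1887, 1.42387, 0.165899)–(-0.1887, 1.28274, 0)  len=0.2178
  (v6,v10,v7) [+-+] → (-0.1887, 1.28274, 0)–(-0.1887, 1.54155, -0.304314)  len=0.3995
  (v7,v10,v11) [+--] → (-0.1887, 1.54155, -0.304314)–(-0.1887, 1.74204, -0.54)  len=0.3094
  (v7,v11,v4) [+-+] → (-0.1887, 1.74204, -0.54)–(-0.1887, 2.01841, -0.215119)  len=0.4265
  (v4,v11,v8) [+--] → (-0.1887, 2.01841, -0.215119)–(-0.1887, 2.20141, 0)  len=0.2824
  (v12,v16,v13) [-+-] → (-0.1887, -2.20141, 0)–(-0.1887, -2.01841, 0.215119)  len=0.2824
  (v13,v16,v17) [-++] → (-0.1887, -2.01841, 0.215119)–(-0.1887, -1.74204, 0.54)  len=0.4265
  (v13,v17,v14) [-+-] → (-0.1887, -1.74204, 0.54)–(-0.1887, -1.54155, 0.304314)  len=0.3094
  (v14,v17,v18) [-++] → (-0.1887, -1.54155, 0.304314)–(-0.1887, -1.28274, 0)  len=0.3995
  (v14,v18,v15) [-+-] → (-0.1887, -1.28274, 0)–(-0.1887, -1.42387, -0.165899)  len=0.2178
  (v15,v18,v19) [-++] → (-0.1887, -1.42387, -0.165899)–(-0.1887, -1.74204, -0.54)  len=0.4911
  (v15,v19,v12) [-+-] → (-0.1887, -1.74204, -0.54)–(-0.1887, -1.88012, -0.377679)  len=0.2131
  (v12,v19,v16) [-++] → (-0.1887, -1.88012, -0.377679)–(-0.1887, -2.20141, 0)  len=0.4958

Chained into 2 loop(s):
  loop 1: 8 segments, perimeter = 2.8357
  loop 2: 8 segments, perimeter = 2.8357
Total perimeter = 5.671

loops=2 perimeter=5.671


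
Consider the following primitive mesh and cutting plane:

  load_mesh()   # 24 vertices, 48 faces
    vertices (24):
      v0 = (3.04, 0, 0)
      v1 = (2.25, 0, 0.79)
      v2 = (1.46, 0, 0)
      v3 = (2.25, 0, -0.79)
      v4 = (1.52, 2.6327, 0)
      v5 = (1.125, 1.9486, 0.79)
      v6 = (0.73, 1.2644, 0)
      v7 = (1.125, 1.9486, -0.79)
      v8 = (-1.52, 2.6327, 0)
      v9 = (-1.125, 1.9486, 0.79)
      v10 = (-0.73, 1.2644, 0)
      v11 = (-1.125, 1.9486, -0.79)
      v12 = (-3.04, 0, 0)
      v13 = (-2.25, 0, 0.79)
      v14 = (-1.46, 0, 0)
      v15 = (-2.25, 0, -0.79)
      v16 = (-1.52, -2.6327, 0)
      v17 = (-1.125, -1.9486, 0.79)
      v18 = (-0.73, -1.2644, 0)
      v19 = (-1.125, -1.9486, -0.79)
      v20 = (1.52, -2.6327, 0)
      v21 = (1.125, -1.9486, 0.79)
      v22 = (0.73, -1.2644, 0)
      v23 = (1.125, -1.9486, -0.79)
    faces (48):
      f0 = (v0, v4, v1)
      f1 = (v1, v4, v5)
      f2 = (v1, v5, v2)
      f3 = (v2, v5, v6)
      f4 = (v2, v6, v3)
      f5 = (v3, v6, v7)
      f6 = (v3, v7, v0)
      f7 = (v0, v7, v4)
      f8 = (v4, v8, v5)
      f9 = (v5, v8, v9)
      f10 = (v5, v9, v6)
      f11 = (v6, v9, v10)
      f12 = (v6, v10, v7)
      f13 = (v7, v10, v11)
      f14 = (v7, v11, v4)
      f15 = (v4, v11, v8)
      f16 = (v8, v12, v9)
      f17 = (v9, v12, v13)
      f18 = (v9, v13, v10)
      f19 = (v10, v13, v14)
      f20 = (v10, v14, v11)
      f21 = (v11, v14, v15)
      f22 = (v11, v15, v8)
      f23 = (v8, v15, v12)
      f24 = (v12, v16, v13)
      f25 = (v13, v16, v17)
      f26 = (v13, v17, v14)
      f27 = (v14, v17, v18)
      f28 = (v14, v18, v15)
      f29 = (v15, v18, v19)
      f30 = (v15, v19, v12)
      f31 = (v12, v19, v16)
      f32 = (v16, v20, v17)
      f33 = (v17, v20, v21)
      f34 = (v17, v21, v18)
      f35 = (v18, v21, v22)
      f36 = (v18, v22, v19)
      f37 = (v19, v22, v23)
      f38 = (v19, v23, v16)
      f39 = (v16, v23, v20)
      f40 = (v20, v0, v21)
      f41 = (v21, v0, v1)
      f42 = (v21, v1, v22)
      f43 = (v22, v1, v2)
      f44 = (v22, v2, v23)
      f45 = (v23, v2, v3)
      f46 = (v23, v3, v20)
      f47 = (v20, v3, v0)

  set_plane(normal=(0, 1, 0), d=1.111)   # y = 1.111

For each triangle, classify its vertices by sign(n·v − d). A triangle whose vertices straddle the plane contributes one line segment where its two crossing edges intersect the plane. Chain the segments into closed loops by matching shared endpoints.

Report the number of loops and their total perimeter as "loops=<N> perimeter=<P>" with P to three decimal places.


Straddling triangles (16 of 48):
  (v0,v4,v1) [-+-] → (2.39856, 1.111, 0)–(1.94194, 1.111, 0.45662)  len=0.6458
  (v1,v4,v5) [-++] → (1.94194, 1.111, 0.45662)–(1.60858, 1.111, 0.79)  len=0.4715
  (v1,v5,v2) [-+-] → (1.60858, 1.111, 0.79)–(1.269, 1.111, 0.450421)  len=0.4802
  (v2,v5,v6) [-++] → (1.269, 1.111, 0.450421)–(0.818565, 1.111, 0)  len=0.6370
  (v2,v6,v3) [-+-] → (0.818565, 1.111, 0)–(0.91441, 1.111, -0.0958447)  len=0.1355
  (v3,v6,v7) [-++] → (0.91441, 1.111, -0.0958447)–(1.60858, 1.111, -0.79)  len=0.9817
  (v3,v7,v0) [-+-] → (1.60858, 1.111, -0.79)–(1.94816, 1.111, -0.450421)  len=0.4802
  (v0,v7,v4) [-++] → (1.94816, 1.111, -0.450421)–(2.39856, 1.111, 0)  len=0.6370
  (v8,v12,v9) [+-+] → (-2.39856, 1.111, 0)–(-1.94816, 1.111, 0.450421)  len=0.6370
  (v9,v12,v13) [+--] → (-1.94816, 1.111, 0.450421)–(-1.60858, 1.111, 0.79)  len=0.4802
  (v9,v13,v10) [+-+] → (-1.60858, 1.111, 0.79)–(-0.91441, 1.111, 0.0958447)  len=0.9817
  (v10,v13,v14) [+--] → (-0.91441, 1.111, 0.0958447)–(-0.818565, 1.111, 0)  len=0.1355
  (v10,v14,v11) [+-+] → (-0.818565, 1.111, 0)–(-1.269, 1.111, -0.450421)  len=0.6370
  (v11,v14,v15) [+--] → (-1.269, 1.111, -0.450421)–(-1.60858, 1.111, -0.79)  len=0.4802
  (v11,v15,v8) [+-+] → (-1.60858, 1.111, -0.79)–(-1.94194, 1.111, -0.45662)  len=0.4715
  (v8,v15,v12) [+--] → (-1.94194, 1.111, -0.45662)–(-2.39856, 1.111, 0)  len=0.6458

Chained into 2 loop(s):
  loop 1: 8 segments, perimeter = 4.4689
  loop 2: 8 segments, perimeter = 4.4689
Total perimeter = 8.938

loops=2 perimeter=8.938


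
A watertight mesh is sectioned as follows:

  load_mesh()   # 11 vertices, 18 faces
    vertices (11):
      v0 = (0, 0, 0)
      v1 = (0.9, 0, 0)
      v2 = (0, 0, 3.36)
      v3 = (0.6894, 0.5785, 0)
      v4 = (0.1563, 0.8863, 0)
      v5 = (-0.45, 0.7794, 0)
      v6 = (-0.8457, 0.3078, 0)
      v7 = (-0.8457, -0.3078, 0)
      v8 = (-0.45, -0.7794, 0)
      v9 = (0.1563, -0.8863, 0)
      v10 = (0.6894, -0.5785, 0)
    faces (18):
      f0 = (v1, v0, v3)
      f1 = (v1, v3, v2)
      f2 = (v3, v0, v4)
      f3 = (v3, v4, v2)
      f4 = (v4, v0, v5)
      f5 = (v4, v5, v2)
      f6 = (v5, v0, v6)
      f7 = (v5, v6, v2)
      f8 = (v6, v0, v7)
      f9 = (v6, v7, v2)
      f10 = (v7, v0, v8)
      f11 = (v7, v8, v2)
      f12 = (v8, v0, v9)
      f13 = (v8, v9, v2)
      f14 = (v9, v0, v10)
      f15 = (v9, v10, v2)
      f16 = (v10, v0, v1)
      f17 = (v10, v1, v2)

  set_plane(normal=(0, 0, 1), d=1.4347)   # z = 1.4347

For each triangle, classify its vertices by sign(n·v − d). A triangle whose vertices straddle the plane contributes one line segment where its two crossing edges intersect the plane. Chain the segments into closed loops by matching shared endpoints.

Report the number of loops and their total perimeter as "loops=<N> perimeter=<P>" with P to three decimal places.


Straddling triangles (9 of 18):
  (v1,v3,v2) [--+] → (0.39503, 0.331484, 1.4347)–(0.515705, 0, 1.4347)  len=0.3528
  (v3,v4,v2) [--+] → (0.0895608, 0.507855, 1.4347)–(0.39503, 0.331484, 1.4347)  len=0.3527
  (v4,v5,v2) [--+] → (-0.257853, 0.446601, 1.4347)–(0.0895608, 0.507855, 1.4347)  len=0.3528
  (v5,v6,v2) [--+] → (-0.484591, 0.176371, 1.4347)–(-0.257853, 0.446601, 1.4347)  len=0.3528
  (v6,v7,v2) [--+] → (-0.484591, -0.176371, 1.4347)–(-0.484591, 0.176371, 1.4347)  len=0.3527
  (v7,v8,v2) [--+] → (-0.257853, -0.446601, 1.4347)–(-0.484591, -0.176371, 1.4347)  len=0.3528
  (v8,v9,v2) [--+] → (0.0895608, -0.507855, 1.4347)–(-0.257853, -0.446601, 1.4347)  len=0.3528
  (v9,v10,v2) [--+] → (0.39503, -0.331484, 1.4347)–(0.0895608, -0.507855, 1.4347)  len=0.3527
  (v10,v1,v2) [--+] → (0.515705, 0, 1.4347)–(0.39503, -0.331484, 1.4347)  len=0.3528

Chained into 1 loop(s):
  loop 1: 9 segments, perimeter = 3.1748
Total perimeter = 3.175

loops=1 perimeter=3.175


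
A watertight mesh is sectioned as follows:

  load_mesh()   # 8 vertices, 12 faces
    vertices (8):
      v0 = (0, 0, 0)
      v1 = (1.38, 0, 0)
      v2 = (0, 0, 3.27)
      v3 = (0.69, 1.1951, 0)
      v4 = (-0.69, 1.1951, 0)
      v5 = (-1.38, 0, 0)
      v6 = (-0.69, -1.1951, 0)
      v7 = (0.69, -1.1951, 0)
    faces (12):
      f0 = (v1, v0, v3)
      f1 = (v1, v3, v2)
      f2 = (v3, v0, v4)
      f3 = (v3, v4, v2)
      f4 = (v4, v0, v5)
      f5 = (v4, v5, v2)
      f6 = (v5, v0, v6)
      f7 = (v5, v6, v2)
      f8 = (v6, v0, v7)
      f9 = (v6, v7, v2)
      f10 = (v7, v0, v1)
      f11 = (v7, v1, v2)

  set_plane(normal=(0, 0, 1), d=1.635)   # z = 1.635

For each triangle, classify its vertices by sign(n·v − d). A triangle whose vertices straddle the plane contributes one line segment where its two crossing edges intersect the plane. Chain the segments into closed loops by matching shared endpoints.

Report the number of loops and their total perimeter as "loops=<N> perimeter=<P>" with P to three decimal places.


loops=1 perimeter=4.140

Straddling triangles (6 of 12):
  (v1,v3,v2) [--+] → (0.345, 0.59755, 1.635)–(0.69, 0, 1.635)  len=0.6900
  (v3,v4,v2) [--+] → (-0.345, 0.59755, 1.635)–(0.345, 0.59755, 1.635)  len=0.6900
  (v4,v5,v2) [--+] → (-0.69, 0, 1.635)–(-0.345, 0.59755, 1.635)  len=0.6900
  (v5,v6,v2) [--+] → (-0.345, -0.59755, 1.635)–(-0.69, 0, 1.635)  len=0.6900
  (v6,v7,v2) [--+] → (0.345, -0.59755, 1.635)–(-0.345, -0.59755, 1.635)  len=0.6900
  (v7,v1,v2) [--+] → (0.69, 0, 1.635)–(0.345, -0.59755, 1.635)  len=0.6900

Chained into 1 loop(s):
  loop 1: 6 segments, perimeter = 4.1400
Total perimeter = 4.140


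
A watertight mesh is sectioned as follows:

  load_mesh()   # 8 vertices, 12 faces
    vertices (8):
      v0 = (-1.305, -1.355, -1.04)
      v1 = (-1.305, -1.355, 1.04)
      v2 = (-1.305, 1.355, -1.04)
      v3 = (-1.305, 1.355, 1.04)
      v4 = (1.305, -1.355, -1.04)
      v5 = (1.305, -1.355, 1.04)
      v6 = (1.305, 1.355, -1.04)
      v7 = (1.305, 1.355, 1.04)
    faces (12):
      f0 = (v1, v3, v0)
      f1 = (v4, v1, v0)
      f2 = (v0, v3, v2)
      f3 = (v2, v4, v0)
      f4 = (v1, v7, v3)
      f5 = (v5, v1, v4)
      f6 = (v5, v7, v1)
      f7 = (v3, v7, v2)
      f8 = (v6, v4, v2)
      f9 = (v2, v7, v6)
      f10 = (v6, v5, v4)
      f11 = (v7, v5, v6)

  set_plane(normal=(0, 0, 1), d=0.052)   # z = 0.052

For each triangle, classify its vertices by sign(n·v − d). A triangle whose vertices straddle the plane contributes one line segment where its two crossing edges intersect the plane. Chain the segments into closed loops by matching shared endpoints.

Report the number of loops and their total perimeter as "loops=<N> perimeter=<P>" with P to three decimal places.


Straddling triangles (8 of 12):
  (v1,v3,v0) [++-] → (-1.305, 0.06775, 0.052)–(-1.305, -1.355, 0.052)  len=1.4227
  (v4,v1,v0) [-+-] → (-0.06525, -1.355, 0.052)–(-1.305, -1.355, 0.052)  len=1.2397
  (v0,v3,v2) [-+-] → (-1.305, 0.06775, 0.052)–(-1.305, 1.355, 0.052)  len=1.2873
  (v5,v1,v4) [++-] → (-0.06525, -1.355, 0.052)–(1.305, -1.355, 0.052)  len=1.3702
  (v3,v7,v2) [++-] → (0.06525, 1.355, 0.052)–(-1.305, 1.355, 0.052)  len=1.3702
  (v2,v7,v6) [-+-] → (0.06525, 1.355, 0.052)–(1.305, 1.355, 0.052)  len=1.2397
  (v6,v5,v4) [-+-] → (1.305, -0.06775, 0.052)–(1.305, -1.355, 0.052)  len=1.2873
  (v7,v5,v6) [++-] → (1.305, -0.06775, 0.052)–(1.305, 1.355, 0.052)  len=1.4227

Chained into 1 loop(s):
  loop 1: 8 segments, perimeter = 10.6400
Total perimeter = 10.640

loops=1 perimeter=10.640


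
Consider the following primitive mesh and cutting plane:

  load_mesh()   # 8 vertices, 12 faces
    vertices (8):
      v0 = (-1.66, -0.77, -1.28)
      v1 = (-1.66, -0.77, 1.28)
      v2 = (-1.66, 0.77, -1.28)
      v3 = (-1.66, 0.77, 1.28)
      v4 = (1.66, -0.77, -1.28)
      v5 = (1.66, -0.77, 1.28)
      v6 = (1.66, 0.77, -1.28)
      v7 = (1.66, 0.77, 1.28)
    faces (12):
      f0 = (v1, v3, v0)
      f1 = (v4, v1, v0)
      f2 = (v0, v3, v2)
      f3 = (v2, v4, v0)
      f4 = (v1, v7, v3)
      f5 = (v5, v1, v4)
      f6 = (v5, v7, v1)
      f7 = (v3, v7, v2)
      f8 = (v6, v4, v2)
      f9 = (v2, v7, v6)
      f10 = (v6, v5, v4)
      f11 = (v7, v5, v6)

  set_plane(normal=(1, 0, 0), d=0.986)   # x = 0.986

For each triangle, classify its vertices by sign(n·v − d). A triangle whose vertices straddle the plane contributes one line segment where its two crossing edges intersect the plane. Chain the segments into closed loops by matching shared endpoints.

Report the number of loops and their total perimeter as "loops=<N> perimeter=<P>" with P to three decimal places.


Straddling triangles (8 of 12):
  (v4,v1,v0) [+--] → (0.986, -0.77, -0.760289)–(0.986, -0.77, -1.28)  len=0.5197
  (v2,v4,v0) [-+-] → (0.986, -0.457361, -1.28)–(0.986, -0.77, -1.28)  len=0.3126
  (v1,v7,v3) [-+-] → (0.986, 0.457361, 1.28)–(0.986, 0.77, 1.28)  len=0.3126
  (v5,v1,v4) [+-+] → (0.986, -0.77, 1.28)–(0.986, -0.77, -0.760289)  len=2.0403
  (v5,v7,v1) [++-] → (0.986, 0.457361, 1.28)–(0.986, -0.77, 1.28)  len=1.2274
  (v3,v7,v2) [-+-] → (0.986, 0.77, 1.28)–(0.986, 0.77, 0.760289)  len=0.5197
  (v6,v4,v2) [++-] → (0.986, -0.457361, -1.28)–(0.986, 0.77, -1.28)  len=1.2274
  (v2,v7,v6) [-++] → (0.986, 0.77, 0.760289)–(0.986, 0.77, -1.28)  len=2.0403

Chained into 1 loop(s):
  loop 1: 8 segments, perimeter = 8.2000
Total perimeter = 8.200

loops=1 perimeter=8.200


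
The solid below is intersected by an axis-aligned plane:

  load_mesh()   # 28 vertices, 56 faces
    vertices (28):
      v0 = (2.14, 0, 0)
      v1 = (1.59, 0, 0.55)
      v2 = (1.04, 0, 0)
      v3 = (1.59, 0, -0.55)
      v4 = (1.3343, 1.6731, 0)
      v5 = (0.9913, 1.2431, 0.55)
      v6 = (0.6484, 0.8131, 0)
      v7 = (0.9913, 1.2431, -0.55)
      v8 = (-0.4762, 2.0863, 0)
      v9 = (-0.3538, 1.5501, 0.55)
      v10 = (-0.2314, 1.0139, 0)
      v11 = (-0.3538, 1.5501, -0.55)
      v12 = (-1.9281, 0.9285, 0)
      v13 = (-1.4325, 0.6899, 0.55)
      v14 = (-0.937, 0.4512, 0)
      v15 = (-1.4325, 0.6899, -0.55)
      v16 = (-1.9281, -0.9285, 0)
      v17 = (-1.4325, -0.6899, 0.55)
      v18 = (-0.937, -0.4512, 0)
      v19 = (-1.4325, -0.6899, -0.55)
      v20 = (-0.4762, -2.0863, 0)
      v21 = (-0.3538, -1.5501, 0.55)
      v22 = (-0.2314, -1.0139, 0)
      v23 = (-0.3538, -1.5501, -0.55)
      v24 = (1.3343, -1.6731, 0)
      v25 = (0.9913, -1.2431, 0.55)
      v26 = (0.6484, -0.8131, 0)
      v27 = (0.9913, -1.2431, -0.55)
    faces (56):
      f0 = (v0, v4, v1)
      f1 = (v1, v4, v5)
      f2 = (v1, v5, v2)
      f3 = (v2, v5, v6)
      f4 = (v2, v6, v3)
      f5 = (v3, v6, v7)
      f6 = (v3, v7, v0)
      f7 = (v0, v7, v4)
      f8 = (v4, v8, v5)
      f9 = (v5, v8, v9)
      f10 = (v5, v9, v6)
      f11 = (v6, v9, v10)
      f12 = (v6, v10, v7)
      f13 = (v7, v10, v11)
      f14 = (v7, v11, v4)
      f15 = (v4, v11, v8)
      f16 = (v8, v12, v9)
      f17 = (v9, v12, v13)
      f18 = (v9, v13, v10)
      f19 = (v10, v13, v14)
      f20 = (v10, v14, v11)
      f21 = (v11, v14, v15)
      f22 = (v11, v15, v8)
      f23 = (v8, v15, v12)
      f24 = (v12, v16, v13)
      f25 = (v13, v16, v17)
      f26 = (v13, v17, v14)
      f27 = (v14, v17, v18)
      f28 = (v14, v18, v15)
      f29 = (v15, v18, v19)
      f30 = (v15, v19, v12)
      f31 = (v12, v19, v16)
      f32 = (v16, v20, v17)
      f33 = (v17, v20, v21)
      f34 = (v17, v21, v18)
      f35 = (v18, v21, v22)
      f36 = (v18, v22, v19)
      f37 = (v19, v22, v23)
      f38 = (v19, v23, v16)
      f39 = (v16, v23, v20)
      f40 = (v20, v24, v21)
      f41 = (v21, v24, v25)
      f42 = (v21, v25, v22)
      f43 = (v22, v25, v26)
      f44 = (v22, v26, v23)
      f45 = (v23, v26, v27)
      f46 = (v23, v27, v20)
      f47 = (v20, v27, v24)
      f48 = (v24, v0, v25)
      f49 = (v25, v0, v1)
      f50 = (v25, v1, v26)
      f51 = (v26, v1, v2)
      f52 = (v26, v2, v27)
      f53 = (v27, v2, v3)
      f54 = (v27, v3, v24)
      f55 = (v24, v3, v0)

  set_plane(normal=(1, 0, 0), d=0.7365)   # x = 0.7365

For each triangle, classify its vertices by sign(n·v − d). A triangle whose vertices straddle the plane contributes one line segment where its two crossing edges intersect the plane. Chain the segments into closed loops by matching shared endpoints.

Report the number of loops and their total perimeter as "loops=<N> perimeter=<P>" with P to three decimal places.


loops=2 perimeter=6.524

Straddling triangles (20 of 56):
  (v2,v5,v6) [++-] → (0.7365, 0.923578, 0.141309)–(0.7365, 0.630173, 0)  len=0.3257
  (v2,v6,v3) [+-+] → (0.7365, 0.630173, 0)–(0.7365, 0.737023, -0.0514603)  len=0.1186
  (v3,v6,v7) [+-+] → (0.7365, 0.737023, -0.0514603)–(0.7365, 0.923578, -0.141309)  len=0.2071
  (v4,v8,v5) [+-+] → (0.7365, 1.80953, 0)–(0.7365, 1.3895, 0.454504)  len=0.6189
  (v5,v8,v9) [+--] → (0.7365, 1.3895, 0.454504)–(0.7365, 1.30125, 0.55)  len=0.1300
  (v5,v9,v6) [+--] → (0.7365, 1.30125, 0.55)–(0.7365, 0.923578, 0.141309)  len=0.5565
  (v6,v10,v7) [--+] → (0.7365, 1.19534, -0.435385)–(0.7365, 0.923578, -0.141309)  len=0.4004
  (v7,v10,v11) [+--] → (0.7365, 1.19534, -0.435385)–(0.7365, 1.30125, -0.55)  len=0.1561
  (v7,v11,v4) [+-+] → (0.7365, 1.30125, -0.55)–(0.7365, 1.62954, -0.194769)  len=0.4837
  (v4,v11,v8) [+--] → (0.7365, 1.62954, -0.194769)–(0.7365, 1.80953, 0)  len=0.2652
  (v20,v24,v21) [-+-] → (0.7365, -1.80953, 0)–(0.7365, -1.62954, 0.194769)  len=0.2652
  (v21,v24,v25) [-++] → (0.7365, -1.62954, 0.194769)–(0.7365, -1.30125, 0.55)  len=0.4837
  (v21,v25,v22) [-+-] → (0.7365, -1.30125, 0.55)–(0.7365, -1.19534, 0.435385)  len=0.1561
  (v22,v25,v26) [-+-] → (0.7365, -1.19534, 0.435385)–(0.7365, -0.923578, 0.141309)  len=0.4004
  (v23,v26,v27) [--+] → (0.7365, -0.923578, -0.141309)–(0.7365, -1.30125, -0.55)  len=0.5565
  (v23,v27,v20) [-+-] → (0.7365, -1.30125, -0.55)–(0.7365, -1.3895, -0.454504)  len=0.1300
  (v20,v27,v24) [-++] → (0.7365, -1.3895, -0.454504)–(0.7365, -1.80953, 0)  len=0.6189
  (v25,v1,v26) [++-] → (0.7365, -0.737023, 0.0514603)–(0.7365, -0.923578, 0.141309)  len=0.2071
  (v26,v1,v2) [-++] → (0.7365, -0.737023, 0.0514603)–(0.7365, -0.630173, 0)  len=0.1186
  (v26,v2,v27) [-++] → (0.7365, -0.630173, 0)–(0.7365, -0.923578, -0.141309)  len=0.3257

Chained into 2 loop(s):
  loop 1: 10 segments, perimeter = 3.2621
  loop 2: 10 segments, perimeter = 3.2621
Total perimeter = 6.524
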